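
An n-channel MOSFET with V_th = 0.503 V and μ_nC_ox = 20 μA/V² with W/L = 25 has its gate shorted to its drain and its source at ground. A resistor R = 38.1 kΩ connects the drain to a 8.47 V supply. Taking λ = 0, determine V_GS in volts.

V_GS = 1.37 V

With gate tied to drain, V_GS = V_DS ≥ V_GS − V_th, so the device is in saturation.
k_n = μ_nC_ox · (W/L) = 0.5 mA/V².
KCL at the drain: ½ k_n (V_GS − V_th)² = (V_DD − V_GS)/R.
Let x = V_GS − 0.503. Then 9.53 x² + x − 7.967 = 0, giving x = 0.864 V (positive root), so V_GS = 1.37 V.
I_D = (V_DD − V_GS)/R = (8.47 − 1.37) / 38.1 = 0.186 mA.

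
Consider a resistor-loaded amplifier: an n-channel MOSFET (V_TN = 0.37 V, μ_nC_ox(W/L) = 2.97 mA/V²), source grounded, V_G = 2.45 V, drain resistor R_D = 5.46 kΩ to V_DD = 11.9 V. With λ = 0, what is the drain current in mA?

V_GS = V_G = 2.45 V, so V_ov = 2.45 − 0.37 = 2.08 V.
Assume saturation: I_D = ½ k_n V_ov² = 0.5 × 2.97 × 2.08² = 6.42 mA, giving V_DS = V_DD − I_D R_D = 11.9 − 6.42 × 5.46 = -23.2 V.
But -23.2 V < V_ov = 2.08 V, so the device is actually in triode.
In triode I_D = k_n[V_ov V_DS − ½ V_DS²] and I_D = (V_DD − V_DS)/R_D. Equating: 8.11 V_DS² − 34.73 V_DS + 11.9 = 0, giving V_DS = 0.376 V (the root below V_ov).
I_D = (11.9 − 0.376) / 5.46 = 2.11 mA.

I_D = 2.11 mA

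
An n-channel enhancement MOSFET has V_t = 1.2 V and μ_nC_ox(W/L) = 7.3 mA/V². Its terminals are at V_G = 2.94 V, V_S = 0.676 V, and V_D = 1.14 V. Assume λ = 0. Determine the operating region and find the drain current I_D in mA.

V_GS = V_G − V_S = 2.94 − 0.676 = 2.26 V; V_DS = V_D − V_S = 1.14 − 0.676 = 0.464 V.
V_ov = V_GS − V_t = 2.26 − 1.2 = 1.06 V.
Since V_DS = 0.464 V < V_ov = 1.06 V, the device is in the triode region.
I_D = k_n [V_ov · V_DS − ½ V_DS²] = 7.3 × [1.06 × 0.464 − 0.5 × 0.464²] = 2.82 mA.

Triode; I_D = 2.82 mA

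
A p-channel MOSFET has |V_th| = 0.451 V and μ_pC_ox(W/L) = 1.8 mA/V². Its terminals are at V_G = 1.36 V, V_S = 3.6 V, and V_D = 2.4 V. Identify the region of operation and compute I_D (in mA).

Triode; I_D = 2.57 mA

V_SG = V_S − V_G = 3.6 − 1.36 = 2.24 V; V_SD = V_S − V_D = 3.6 − 2.4 = 1.2 V.
V_ov = V_SG − |V_th| = 2.24 − 0.451 = 1.79 V.
Since V_SD = 1.2 V < V_ov = 1.79 V, the device is in the triode region.
I_D = k_p [V_ov · V_SD − ½ V_SD²] = 1.8 × [1.79 × 1.2 − 0.5 × 1.2²] = 2.57 mA.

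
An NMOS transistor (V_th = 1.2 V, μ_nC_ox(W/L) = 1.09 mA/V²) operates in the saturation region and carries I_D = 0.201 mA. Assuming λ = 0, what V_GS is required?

In saturation I_D = ½ k_n (V_GS − V_th)², so V_GS − V_th = √(2 I_D / k_n) = √(2 × 0.201 / 1.09) = 0.607 V.
V_GS = 1.2 + 0.607 = 1.81 V.

V_GS = 1.81 V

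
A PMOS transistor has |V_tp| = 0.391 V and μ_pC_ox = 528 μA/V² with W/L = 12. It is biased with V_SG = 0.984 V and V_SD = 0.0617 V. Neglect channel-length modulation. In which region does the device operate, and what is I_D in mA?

Triode; I_D = 0.220 mA

k_p = μ_pC_ox · (W/L) = 6.336 mA/V².
V_ov = V_SG − |V_tp| = 0.984 − 0.391 = 0.593 V.
Since V_SD = 0.0617 V < V_ov = 0.593 V, the device is in the triode region.
I_D = k_p [V_ov · V_SD − ½ V_SD²] = 6.336 × [0.593 × 0.0617 − 0.5 × 0.0617²] = 0.22 mA.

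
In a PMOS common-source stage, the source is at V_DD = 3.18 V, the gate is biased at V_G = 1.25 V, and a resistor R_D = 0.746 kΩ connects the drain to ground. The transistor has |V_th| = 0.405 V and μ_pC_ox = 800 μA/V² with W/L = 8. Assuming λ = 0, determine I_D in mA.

I_D = 3.67 mA

V_SG = V_DD − V_G = 3.18 − 1.25 = 1.93 V, so V_ov = 1.93 − 0.405 = 1.53 V.
k_p = μ_pC_ox · (W/L) = 6.4 mA/V².
Assume saturation: I_D = ½ k_p V_ov² = 0.5 × 6.4 × 1.53² = 7.44 mA, giving V_SD = V_DD − I_D R_D = 3.18 − 7.44 × 0.746 = -2.37 V.
But -2.37 V < V_ov = 1.53 V, so the device is actually in triode.
In triode I_D = k_p[V_ov V_SD − ½ V_SD²] and I_D = (V_DD − V_SD)/R_D. Equating: 2.39 V_SD² − 8.281 V_SD + 3.18 = 0, giving V_SD = 0.44 V (the root below V_ov).
I_D = (3.18 − 0.44) / 0.746 = 3.67 mA.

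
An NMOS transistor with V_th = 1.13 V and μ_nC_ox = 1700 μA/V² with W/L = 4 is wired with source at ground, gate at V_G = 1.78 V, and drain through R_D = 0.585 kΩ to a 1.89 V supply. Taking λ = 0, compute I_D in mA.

I_D = 1.44 mA

V_GS = V_G = 1.78 V, so V_ov = 1.78 − 1.13 = 0.65 V.
k_n = μ_nC_ox · (W/L) = 6.8 mA/V².
Assume saturation: I_D = ½ k_n V_ov² = 0.5 × 6.8 × 0.65² = 1.44 mA, giving V_DS = V_DD − I_D R_D = 1.89 − 1.44 × 0.585 = 1.05 V.
V_DS = 1.05 V ≥ V_ov = 0.65 V, confirming saturation.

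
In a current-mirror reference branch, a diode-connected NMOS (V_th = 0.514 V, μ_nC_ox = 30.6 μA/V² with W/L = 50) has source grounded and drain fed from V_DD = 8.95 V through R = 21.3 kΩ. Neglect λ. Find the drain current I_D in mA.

I_D = 0.364 mA

With gate tied to drain, V_GS = V_DS ≥ V_GS − V_th, so the device is in saturation.
k_n = μ_nC_ox · (W/L) = 1.53 mA/V².
KCL at the drain: ½ k_n (V_GS − V_th)² = (V_DD − V_GS)/R.
Let x = V_GS − 0.514. Then 16.3 x² + x − 8.436 = 0, giving x = 0.689 V (positive root), so V_GS = 1.2 V.
I_D = (V_DD − V_GS)/R = (8.95 − 1.2) / 21.3 = 0.364 mA.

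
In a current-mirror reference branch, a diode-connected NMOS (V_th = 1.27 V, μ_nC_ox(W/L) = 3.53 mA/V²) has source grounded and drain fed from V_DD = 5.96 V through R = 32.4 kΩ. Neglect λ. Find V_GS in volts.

With gate tied to drain, V_GS = V_DS ≥ V_GS − V_th, so the device is in saturation.
KCL at the drain: ½ k_n (V_GS − V_th)² = (V_DD − V_GS)/R.
Let x = V_GS − 1.27. Then 57.2 x² + x − 4.69 = 0, giving x = 0.278 V (positive root), so V_GS = 1.55 V.
I_D = (V_DD − V_GS)/R = (5.96 − 1.55) / 32.4 = 0.136 mA.

V_GS = 1.55 V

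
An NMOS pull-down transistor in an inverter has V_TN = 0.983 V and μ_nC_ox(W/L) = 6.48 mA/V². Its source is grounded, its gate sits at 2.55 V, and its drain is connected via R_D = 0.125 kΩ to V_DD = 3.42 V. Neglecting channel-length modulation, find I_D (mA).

I_D = 7.96 mA

V_GS = V_G = 2.55 V, so V_ov = 2.55 − 0.983 = 1.57 V.
Assume saturation: I_D = ½ k_n V_ov² = 0.5 × 6.48 × 1.57² = 7.96 mA, giving V_DS = V_DD − I_D R_D = 3.42 − 7.96 × 0.125 = 2.43 V.
V_DS = 2.43 V ≥ V_ov = 1.57 V, confirming saturation.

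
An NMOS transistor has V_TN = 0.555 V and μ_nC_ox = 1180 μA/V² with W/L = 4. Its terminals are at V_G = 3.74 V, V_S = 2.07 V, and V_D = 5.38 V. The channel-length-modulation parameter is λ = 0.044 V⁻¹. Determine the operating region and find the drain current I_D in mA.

V_GS = V_G − V_S = 3.74 − 2.07 = 1.67 V; V_DS = V_D − V_S = 5.38 − 2.07 = 3.31 V.
k_n = μ_nC_ox · (W/L) = 4.72 mA/V².
V_ov = V_GS − V_TN = 1.67 − 0.555 = 1.12 V.
Since V_DS = 3.31 V ≥ V_ov = 1.12 V, the device is in saturation.
I_D = ½ k_n V_ov² (1 + λ V_DS) = 0.5 × 4.72 × 1.12² × (1 + 0.044 × 3.31) = 3.36 mA.

Saturation; I_D = 3.36 mA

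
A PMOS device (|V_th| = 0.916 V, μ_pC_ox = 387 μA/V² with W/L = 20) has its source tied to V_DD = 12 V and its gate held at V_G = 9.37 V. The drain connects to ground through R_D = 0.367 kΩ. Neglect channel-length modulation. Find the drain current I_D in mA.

V_SG = V_DD − V_G = 12 − 9.37 = 2.63 V, so V_ov = 2.63 − 0.916 = 1.71 V.
k_p = μ_pC_ox · (W/L) = 7.74 mA/V².
Assume saturation: I_D = ½ k_p V_ov² = 0.5 × 7.74 × 1.71² = 11.4 mA, giving V_SD = V_DD − I_D R_D = 12 − 11.4 × 0.367 = 7.83 V.
V_SD = 7.83 V ≥ V_ov = 1.71 V, confirming saturation.

I_D = 11.4 mA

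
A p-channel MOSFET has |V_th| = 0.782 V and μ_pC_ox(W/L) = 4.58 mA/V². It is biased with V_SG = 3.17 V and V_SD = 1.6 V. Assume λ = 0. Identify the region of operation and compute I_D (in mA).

Triode; I_D = 11.6 mA

V_ov = V_SG − |V_th| = 3.17 − 0.782 = 2.39 V.
Since V_SD = 1.6 V < V_ov = 2.39 V, the device is in the triode region.
I_D = k_p [V_ov · V_SD − ½ V_SD²] = 4.58 × [2.39 × 1.6 − 0.5 × 1.6²] = 11.6 mA.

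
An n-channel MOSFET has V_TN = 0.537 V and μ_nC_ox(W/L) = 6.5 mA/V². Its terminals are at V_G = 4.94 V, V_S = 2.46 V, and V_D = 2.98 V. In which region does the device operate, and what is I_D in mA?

V_GS = V_G − V_S = 4.94 − 2.46 = 2.48 V; V_DS = V_D − V_S = 2.98 − 2.46 = 0.52 V.
V_ov = V_GS − V_TN = 2.48 − 0.537 = 1.94 V.
Since V_DS = 0.52 V < V_ov = 1.94 V, the device is in the triode region.
I_D = k_n [V_ov · V_DS − ½ V_DS²] = 6.5 × [1.94 × 0.52 − 0.5 × 0.52²] = 5.69 mA.

Triode; I_D = 5.69 mA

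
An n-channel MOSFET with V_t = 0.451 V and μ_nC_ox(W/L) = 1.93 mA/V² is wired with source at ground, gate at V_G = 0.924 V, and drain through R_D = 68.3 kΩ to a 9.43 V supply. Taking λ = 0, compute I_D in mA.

I_D = 0.135 mA

V_GS = V_G = 0.924 V, so V_ov = 0.924 − 0.451 = 0.473 V.
Assume saturation: I_D = ½ k_n V_ov² = 0.5 × 1.93 × 0.473² = 0.216 mA, giving V_DS = V_DD − I_D R_D = 9.43 − 0.216 × 68.3 = -5.32 V.
But -5.32 V < V_ov = 0.473 V, so the device is actually in triode.
In triode I_D = k_n[V_ov V_DS − ½ V_DS²] and I_D = (V_DD − V_DS)/R_D. Equating: 65.9 V_DS² − 63.35 V_DS + 9.43 = 0, giving V_DS = 0.184 V (the root below V_ov).
I_D = (9.43 − 0.184) / 68.3 = 0.135 mA.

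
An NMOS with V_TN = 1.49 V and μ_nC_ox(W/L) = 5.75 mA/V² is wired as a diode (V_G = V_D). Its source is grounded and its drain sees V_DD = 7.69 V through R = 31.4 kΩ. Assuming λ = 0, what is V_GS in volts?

With gate tied to drain, V_GS = V_DS ≥ V_GS − V_TN, so the device is in saturation.
KCL at the drain: ½ k_n (V_GS − V_TN)² = (V_DD − V_GS)/R.
Let x = V_GS − 1.49. Then 90.3 x² + x − 6.2 = 0, giving x = 0.257 V (positive root), so V_GS = 1.75 V.
I_D = (V_DD − V_GS)/R = (7.69 − 1.75) / 31.4 = 0.189 mA.

V_GS = 1.75 V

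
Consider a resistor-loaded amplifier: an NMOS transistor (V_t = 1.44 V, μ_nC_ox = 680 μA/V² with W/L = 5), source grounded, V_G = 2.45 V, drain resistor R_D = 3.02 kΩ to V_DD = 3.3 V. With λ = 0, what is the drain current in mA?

V_GS = V_G = 2.45 V, so V_ov = 2.45 − 1.44 = 1.01 V.
k_n = μ_nC_ox · (W/L) = 3.4 mA/V².
Assume saturation: I_D = ½ k_n V_ov² = 0.5 × 3.4 × 1.01² = 1.73 mA, giving V_DS = V_DD − I_D R_D = 3.3 − 1.73 × 3.02 = -1.94 V.
But -1.94 V < V_ov = 1.01 V, so the device is actually in triode.
In triode I_D = k_n[V_ov V_DS − ½ V_DS²] and I_D = (V_DD − V_DS)/R_D. Equating: 5.13 V_DS² − 11.37 V_DS + 3.3 = 0, giving V_DS = 0.343 V (the root below V_ov).
I_D = (3.3 − 0.343) / 3.02 = 0.979 mA.

I_D = 0.979 mA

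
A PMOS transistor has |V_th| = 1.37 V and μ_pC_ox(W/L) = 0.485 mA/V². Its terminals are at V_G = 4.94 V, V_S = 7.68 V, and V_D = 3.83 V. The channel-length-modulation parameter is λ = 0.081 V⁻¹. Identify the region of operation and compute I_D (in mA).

Saturation; I_D = 0.597 mA

V_SG = V_S − V_G = 7.68 − 4.94 = 2.74 V; V_SD = V_S − V_D = 7.68 − 3.83 = 3.85 V.
V_ov = V_SG − |V_th| = 2.74 − 1.37 = 1.37 V.
Since V_SD = 3.85 V ≥ V_ov = 1.37 V, the device is in saturation.
I_D = ½ k_p V_ov² (1 + λ V_SD) = 0.5 × 0.485 × 1.37² × (1 + 0.081 × 3.85) = 0.597 mA.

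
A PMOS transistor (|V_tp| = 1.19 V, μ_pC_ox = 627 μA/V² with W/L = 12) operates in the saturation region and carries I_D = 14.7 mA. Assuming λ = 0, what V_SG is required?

k_p = μ_pC_ox · (W/L) = 7.524 mA/V².
In saturation I_D = ½ k_p (V_SG − |V_tp|)², so V_SG − |V_tp| = √(2 I_D / k_p) = √(2 × 14.7 / 7.524) = 1.98 V.
V_SG = 1.19 + 1.98 = 3.17 V.

V_SG = 3.17 V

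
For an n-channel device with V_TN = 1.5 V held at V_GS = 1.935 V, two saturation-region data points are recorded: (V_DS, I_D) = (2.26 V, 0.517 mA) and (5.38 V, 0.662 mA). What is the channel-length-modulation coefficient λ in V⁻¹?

With V_GS fixed, I_D ∝ (1 + λ V_DS) in saturation, so I_D2/I_D1 = (1 + λ V_DS2)/(1 + λ V_DS1).
0.662/0.517 = 1.28 = (1 + 5.38 λ)/(1 + 2.26 λ).
Solving: λ (I_D1 V_DS2 − I_D2 V_DS1) = I_D2 − I_D1, so λ = (0.662 − 0.517) / (0.517 × 5.38 − 0.662 × 2.26) = 0.145 / 1.29 = 0.113 V⁻¹.

λ = 0.113 V⁻¹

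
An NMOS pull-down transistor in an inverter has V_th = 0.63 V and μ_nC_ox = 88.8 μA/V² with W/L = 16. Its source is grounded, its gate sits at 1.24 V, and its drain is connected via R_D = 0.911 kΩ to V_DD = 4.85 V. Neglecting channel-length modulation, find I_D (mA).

V_GS = V_G = 1.24 V, so V_ov = 1.24 − 0.63 = 0.61 V.
k_n = μ_nC_ox · (W/L) = 1.421 mA/V².
Assume saturation: I_D = ½ k_n V_ov² = 0.5 × 1.421 × 0.61² = 0.264 mA, giving V_DS = V_DD − I_D R_D = 4.85 − 0.264 × 0.911 = 4.61 V.
V_DS = 4.61 V ≥ V_ov = 0.61 V, confirming saturation.

I_D = 0.264 mA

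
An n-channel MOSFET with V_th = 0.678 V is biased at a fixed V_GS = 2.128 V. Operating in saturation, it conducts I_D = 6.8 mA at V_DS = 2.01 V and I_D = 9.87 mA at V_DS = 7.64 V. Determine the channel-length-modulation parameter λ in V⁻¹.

With V_GS fixed, I_D ∝ (1 + λ V_DS) in saturation, so I_D2/I_D1 = (1 + λ V_DS2)/(1 + λ V_DS1).
9.87/6.8 = 1.451 = (1 + 7.64 λ)/(1 + 2.01 λ).
Solving: λ (I_D1 V_DS2 − I_D2 V_DS1) = I_D2 − I_D1, so λ = (9.87 − 6.8) / (6.8 × 7.64 − 9.87 × 2.01) = 3.07 / 32.1 = 0.0956 V⁻¹.

λ = 0.0956 V⁻¹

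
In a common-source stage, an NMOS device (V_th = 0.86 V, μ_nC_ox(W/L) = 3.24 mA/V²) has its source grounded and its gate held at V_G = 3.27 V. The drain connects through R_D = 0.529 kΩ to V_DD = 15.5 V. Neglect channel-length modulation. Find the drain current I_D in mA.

I_D = 9.41 mA

V_GS = V_G = 3.27 V, so V_ov = 3.27 − 0.86 = 2.41 V.
Assume saturation: I_D = ½ k_n V_ov² = 0.5 × 3.24 × 2.41² = 9.41 mA, giving V_DS = V_DD − I_D R_D = 15.5 − 9.41 × 0.529 = 10.5 V.
V_DS = 10.5 V ≥ V_ov = 2.41 V, confirming saturation.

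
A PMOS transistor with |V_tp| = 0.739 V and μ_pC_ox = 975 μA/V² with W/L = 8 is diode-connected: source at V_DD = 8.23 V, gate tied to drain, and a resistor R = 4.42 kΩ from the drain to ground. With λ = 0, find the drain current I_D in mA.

With gate tied to drain, V_SG = V_SD ≥ V_SG − |V_tp|, so the device is in saturation.
k_p = μ_pC_ox · (W/L) = 7.8 mA/V².
KCL at the drain: ½ k_p (V_SG − |V_tp|)² = (V_DD − V_SG)/R.
Let x = V_SG − 0.739. Then 17.2 x² + x − 7.491 = 0, giving x = 0.631 V (positive root), so V_SG = 1.37 V.
I_D = (V_DD − V_SG)/R = (8.23 − 1.37) / 4.42 = 1.55 mA.

I_D = 1.55 mA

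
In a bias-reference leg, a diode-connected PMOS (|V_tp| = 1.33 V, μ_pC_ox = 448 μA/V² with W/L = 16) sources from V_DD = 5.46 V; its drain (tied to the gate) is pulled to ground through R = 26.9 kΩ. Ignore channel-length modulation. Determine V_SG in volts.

V_SG = 1.53 V

With gate tied to drain, V_SG = V_SD ≥ V_SG − |V_tp|, so the device is in saturation.
k_p = μ_pC_ox · (W/L) = 7.168 mA/V².
KCL at the drain: ½ k_p (V_SG − |V_tp|)² = (V_DD − V_SG)/R.
Let x = V_SG − 1.33. Then 96.4 x² + x − 4.13 = 0, giving x = 0.202 V (positive root), so V_SG = 1.53 V.
I_D = (V_DD − V_SG)/R = (5.46 − 1.53) / 26.9 = 0.146 mA.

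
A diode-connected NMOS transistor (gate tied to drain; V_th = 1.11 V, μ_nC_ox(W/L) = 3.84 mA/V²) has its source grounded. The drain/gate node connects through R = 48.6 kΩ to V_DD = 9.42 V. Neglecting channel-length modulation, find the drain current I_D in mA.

With gate tied to drain, V_GS = V_DS ≥ V_GS − V_th, so the device is in saturation.
KCL at the drain: ½ k_n (V_GS − V_th)² = (V_DD − V_GS)/R.
Let x = V_GS − 1.11. Then 93.3 x² + x − 8.31 = 0, giving x = 0.293 V (positive root), so V_GS = 1.4 V.
I_D = (V_DD − V_GS)/R = (9.42 − 1.4) / 48.6 = 0.165 mA.

I_D = 0.165 mA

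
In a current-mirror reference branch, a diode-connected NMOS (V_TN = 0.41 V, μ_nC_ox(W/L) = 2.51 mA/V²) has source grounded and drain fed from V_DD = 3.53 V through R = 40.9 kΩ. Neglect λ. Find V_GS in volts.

With gate tied to drain, V_GS = V_DS ≥ V_GS − V_TN, so the device is in saturation.
KCL at the drain: ½ k_n (V_GS − V_TN)² = (V_DD − V_GS)/R.
Let x = V_GS − 0.41. Then 51.3 x² + x − 3.12 = 0, giving x = 0.237 V (positive root), so V_GS = 0.647 V.
I_D = (V_DD − V_GS)/R = (3.53 − 0.647) / 40.9 = 0.0705 mA.

V_GS = 0.647 V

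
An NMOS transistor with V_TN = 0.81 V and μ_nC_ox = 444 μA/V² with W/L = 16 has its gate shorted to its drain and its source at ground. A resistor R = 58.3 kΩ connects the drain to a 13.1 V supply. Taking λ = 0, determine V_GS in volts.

With gate tied to drain, V_GS = V_DS ≥ V_GS − V_TN, so the device is in saturation.
k_n = μ_nC_ox · (W/L) = 7.104 mA/V².
KCL at the drain: ½ k_n (V_GS − V_TN)² = (V_DD − V_GS)/R.
Let x = V_GS − 0.81. Then 207 x² + x − 12.29 = 0, giving x = 0.241 V (positive root), so V_GS = 1.05 V.
I_D = (V_DD − V_GS)/R = (13.1 − 1.05) / 58.3 = 0.207 mA.

V_GS = 1.05 V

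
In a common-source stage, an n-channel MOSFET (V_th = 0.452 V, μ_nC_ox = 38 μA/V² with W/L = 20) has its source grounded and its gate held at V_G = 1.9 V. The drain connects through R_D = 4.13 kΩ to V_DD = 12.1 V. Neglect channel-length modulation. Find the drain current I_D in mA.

V_GS = V_G = 1.9 V, so V_ov = 1.9 − 0.452 = 1.45 V.
k_n = μ_nC_ox · (W/L) = 0.76 mA/V².
Assume saturation: I_D = ½ k_n V_ov² = 0.5 × 0.76 × 1.45² = 0.797 mA, giving V_DS = V_DD − I_D R_D = 12.1 − 0.797 × 4.13 = 8.81 V.
V_DS = 8.81 V ≥ V_ov = 1.45 V, confirming saturation.

I_D = 0.797 mA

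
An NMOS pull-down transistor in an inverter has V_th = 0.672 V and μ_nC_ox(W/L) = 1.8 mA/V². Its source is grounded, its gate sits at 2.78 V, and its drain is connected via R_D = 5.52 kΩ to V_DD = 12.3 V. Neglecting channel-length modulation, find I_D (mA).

I_D = 2.11 mA

V_GS = V_G = 2.78 V, so V_ov = 2.78 − 0.672 = 2.11 V.
Assume saturation: I_D = ½ k_n V_ov² = 0.5 × 1.8 × 2.11² = 4 mA, giving V_DS = V_DD − I_D R_D = 12.3 − 4 × 5.52 = -9.78 V.
But -9.78 V < V_ov = 2.11 V, so the device is actually in triode.
In triode I_D = k_n[V_ov V_DS − ½ V_DS²] and I_D = (V_DD − V_DS)/R_D. Equating: 4.97 V_DS² − 21.95 V_DS + 12.3 = 0, giving V_DS = 0.659 V (the root below V_ov).
I_D = (12.3 − 0.659) / 5.52 = 2.11 mA.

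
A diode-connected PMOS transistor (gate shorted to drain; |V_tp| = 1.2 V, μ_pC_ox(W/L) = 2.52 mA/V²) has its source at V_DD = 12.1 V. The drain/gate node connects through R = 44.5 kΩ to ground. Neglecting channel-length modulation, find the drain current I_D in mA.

With gate tied to drain, V_SG = V_SD ≥ V_SG − |V_tp|, so the device is in saturation.
KCL at the drain: ½ k_p (V_SG − |V_tp|)² = (V_DD − V_SG)/R.
Let x = V_SG − 1.2. Then 56.1 x² + x − 10.9 = 0, giving x = 0.432 V (positive root), so V_SG = 1.63 V.
I_D = (V_DD − V_SG)/R = (12.1 − 1.63) / 44.5 = 0.235 mA.

I_D = 0.235 mA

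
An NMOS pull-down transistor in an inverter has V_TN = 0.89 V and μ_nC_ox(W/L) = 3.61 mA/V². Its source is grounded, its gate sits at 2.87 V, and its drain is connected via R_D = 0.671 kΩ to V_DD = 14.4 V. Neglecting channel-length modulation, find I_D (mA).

V_GS = V_G = 2.87 V, so V_ov = 2.87 − 0.89 = 1.98 V.
Assume saturation: I_D = ½ k_n V_ov² = 0.5 × 3.61 × 1.98² = 7.08 mA, giving V_DS = V_DD − I_D R_D = 14.4 − 7.08 × 0.671 = 9.65 V.
V_DS = 9.65 V ≥ V_ov = 1.98 V, confirming saturation.

I_D = 7.08 mA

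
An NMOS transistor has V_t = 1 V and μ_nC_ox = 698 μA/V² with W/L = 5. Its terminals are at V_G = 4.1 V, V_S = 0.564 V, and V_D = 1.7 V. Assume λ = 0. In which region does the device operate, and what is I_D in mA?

Triode; I_D = 7.80 mA

V_GS = V_G − V_S = 4.1 − 0.564 = 3.54 V; V_DS = V_D − V_S = 1.7 − 0.564 = 1.14 V.
k_n = μ_nC_ox · (W/L) = 3.49 mA/V².
V_ov = V_GS − V_t = 3.54 − 1 = 2.54 V.
Since V_DS = 1.14 V < V_ov = 2.54 V, the device is in the triode region.
I_D = k_n [V_ov · V_DS − ½ V_DS²] = 3.49 × [2.54 × 1.14 − 0.5 × 1.14²] = 7.8 mA.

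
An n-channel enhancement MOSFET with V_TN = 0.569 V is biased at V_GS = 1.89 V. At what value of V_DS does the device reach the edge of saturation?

The boundary between triode and saturation is V_DS = V_GS − V_TN = V_ov.
V_ov = 1.89 − 0.569 = 1.32 V.

V_DS,sat = 1.32 V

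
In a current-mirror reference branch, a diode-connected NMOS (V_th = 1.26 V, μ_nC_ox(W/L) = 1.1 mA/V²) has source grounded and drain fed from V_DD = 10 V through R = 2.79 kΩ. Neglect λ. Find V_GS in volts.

V_GS = 3.34 V

With gate tied to drain, V_GS = V_DS ≥ V_GS − V_th, so the device is in saturation.
KCL at the drain: ½ k_n (V_GS − V_th)² = (V_DD − V_GS)/R.
Let x = V_GS − 1.26. Then 1.53 x² + x − 8.74 = 0, giving x = 2.08 V (positive root), so V_GS = 3.34 V.
I_D = (V_DD − V_GS)/R = (10 − 3.34) / 2.79 = 2.39 mA.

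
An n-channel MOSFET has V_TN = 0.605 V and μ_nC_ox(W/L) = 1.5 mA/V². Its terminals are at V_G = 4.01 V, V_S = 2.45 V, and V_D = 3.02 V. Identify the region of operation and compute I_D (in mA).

V_GS = V_G − V_S = 4.01 − 2.45 = 1.56 V; V_DS = V_D − V_S = 3.02 − 2.45 = 0.57 V.
V_ov = V_GS − V_TN = 1.56 − 0.605 = 0.955 V.
Since V_DS = 0.57 V < V_ov = 0.955 V, the device is in the triode region.
I_D = k_n [V_ov · V_DS − ½ V_DS²] = 1.5 × [0.955 × 0.57 − 0.5 × 0.57²] = 0.573 mA.

Triode; I_D = 0.573 mA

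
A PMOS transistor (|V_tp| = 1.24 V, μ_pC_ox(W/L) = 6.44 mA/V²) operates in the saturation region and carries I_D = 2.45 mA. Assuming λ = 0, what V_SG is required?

In saturation I_D = ½ k_p (V_SG − |V_tp|)², so V_SG − |V_tp| = √(2 I_D / k_p) = √(2 × 2.45 / 6.44) = 0.872 V.
V_SG = 1.24 + 0.872 = 2.11 V.

V_SG = 2.11 V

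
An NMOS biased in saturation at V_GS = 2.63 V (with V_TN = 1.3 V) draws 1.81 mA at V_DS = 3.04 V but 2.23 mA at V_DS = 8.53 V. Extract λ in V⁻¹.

λ = 0.0485 V⁻¹

With V_GS fixed, I_D ∝ (1 + λ V_DS) in saturation, so I_D2/I_D1 = (1 + λ V_DS2)/(1 + λ V_DS1).
2.23/1.81 = 1.232 = (1 + 8.53 λ)/(1 + 3.04 λ).
Solving: λ (I_D1 V_DS2 − I_D2 V_DS1) = I_D2 − I_D1, so λ = (2.23 − 1.81) / (1.81 × 8.53 − 2.23 × 3.04) = 0.42 / 8.66 = 0.0485 V⁻¹.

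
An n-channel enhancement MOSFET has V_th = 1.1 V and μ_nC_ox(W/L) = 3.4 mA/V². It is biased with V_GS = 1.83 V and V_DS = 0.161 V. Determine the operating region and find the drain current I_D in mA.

V_ov = V_GS − V_th = 1.83 − 1.1 = 0.73 V.
Since V_DS = 0.161 V < V_ov = 0.73 V, the device is in the triode region.
I_D = k_n [V_ov · V_DS − ½ V_DS²] = 3.4 × [0.73 × 0.161 − 0.5 × 0.161²] = 0.356 mA.

Triode; I_D = 0.356 mA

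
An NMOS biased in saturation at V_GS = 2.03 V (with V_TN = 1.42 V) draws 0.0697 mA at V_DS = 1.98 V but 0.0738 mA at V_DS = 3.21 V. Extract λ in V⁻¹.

λ = 0.0528 V⁻¹

With V_GS fixed, I_D ∝ (1 + λ V_DS) in saturation, so I_D2/I_D1 = (1 + λ V_DS2)/(1 + λ V_DS1).
0.0738/0.0697 = 1.059 = (1 + 3.21 λ)/(1 + 1.98 λ).
Solving: λ (I_D1 V_DS2 − I_D2 V_DS1) = I_D2 − I_D1, so λ = (0.0738 − 0.0697) / (0.0697 × 3.21 − 0.0738 × 1.98) = 0.0041 / 0.0776 = 0.0528 V⁻¹.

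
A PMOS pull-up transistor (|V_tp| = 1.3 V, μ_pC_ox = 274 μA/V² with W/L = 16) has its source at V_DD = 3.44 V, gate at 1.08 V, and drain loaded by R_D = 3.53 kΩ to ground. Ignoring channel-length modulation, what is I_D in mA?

I_D = 0.912 mA

V_SG = V_DD − V_G = 3.44 − 1.08 = 2.36 V, so V_ov = 2.36 − 1.3 = 1.06 V.
k_p = μ_pC_ox · (W/L) = 4.384 mA/V².
Assume saturation: I_D = ½ k_p V_ov² = 0.5 × 4.384 × 1.06² = 2.46 mA, giving V_SD = V_DD − I_D R_D = 3.44 − 2.46 × 3.53 = -5.25 V.
But -5.25 V < V_ov = 1.06 V, so the device is actually in triode.
In triode I_D = k_p[V_ov V_SD − ½ V_SD²] and I_D = (V_DD − V_SD)/R_D. Equating: 7.74 V_SD² − 17.4 V_SD + 3.44 = 0, giving V_SD = 0.219 V (the root below V_ov).
I_D = (3.44 − 0.219) / 3.53 = 0.912 mA.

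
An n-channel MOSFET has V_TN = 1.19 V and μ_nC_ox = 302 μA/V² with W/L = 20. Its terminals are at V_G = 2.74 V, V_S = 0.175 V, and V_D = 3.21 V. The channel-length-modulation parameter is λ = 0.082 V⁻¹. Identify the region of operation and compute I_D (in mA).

V_GS = V_G − V_S = 2.74 − 0.175 = 2.57 V; V_DS = V_D − V_S = 3.21 − 0.175 = 3.04 V.
k_n = μ_nC_ox · (W/L) = 6.04 mA/V².
V_ov = V_GS − V_TN = 2.57 − 1.19 = 1.38 V.
Since V_DS = 3.04 V ≥ V_ov = 1.38 V, the device is in saturation.
I_D = ½ k_n V_ov² (1 + λ V_DS) = 0.5 × 6.04 × 1.38² × (1 + 0.082 × 3.04) = 7.13 mA.

Saturation; I_D = 7.13 mA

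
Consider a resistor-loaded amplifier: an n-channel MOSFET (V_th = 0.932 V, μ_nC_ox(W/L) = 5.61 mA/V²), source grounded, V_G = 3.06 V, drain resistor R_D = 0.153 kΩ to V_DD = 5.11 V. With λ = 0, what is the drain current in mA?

V_GS = V_G = 3.06 V, so V_ov = 3.06 − 0.932 = 2.13 V.
Assume saturation: I_D = ½ k_n V_ov² = 0.5 × 5.61 × 2.13² = 12.7 mA, giving V_DS = V_DD − I_D R_D = 5.11 − 12.7 × 0.153 = 3.17 V.
V_DS = 3.17 V ≥ V_ov = 2.13 V, confirming saturation.

I_D = 12.7 mA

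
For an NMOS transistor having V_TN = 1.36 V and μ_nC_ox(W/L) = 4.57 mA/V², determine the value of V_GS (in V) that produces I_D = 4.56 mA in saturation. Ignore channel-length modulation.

V_GS = 2.77 V

In saturation I_D = ½ k_n (V_GS − V_TN)², so V_GS − V_TN = √(2 I_D / k_n) = √(2 × 4.56 / 4.57) = 1.41 V.
V_GS = 1.36 + 1.41 = 2.77 V.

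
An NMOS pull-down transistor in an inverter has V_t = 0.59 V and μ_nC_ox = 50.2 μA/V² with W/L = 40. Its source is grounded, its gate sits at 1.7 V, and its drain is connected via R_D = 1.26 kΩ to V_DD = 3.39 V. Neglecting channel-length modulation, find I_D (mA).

V_GS = V_G = 1.7 V, so V_ov = 1.7 − 0.59 = 1.11 V.
k_n = μ_nC_ox · (W/L) = 2.008 mA/V².
Assume saturation: I_D = ½ k_n V_ov² = 0.5 × 2.008 × 1.11² = 1.24 mA, giving V_DS = V_DD − I_D R_D = 3.39 − 1.24 × 1.26 = 1.83 V.
V_DS = 1.83 V ≥ V_ov = 1.11 V, confirming saturation.

I_D = 1.24 mA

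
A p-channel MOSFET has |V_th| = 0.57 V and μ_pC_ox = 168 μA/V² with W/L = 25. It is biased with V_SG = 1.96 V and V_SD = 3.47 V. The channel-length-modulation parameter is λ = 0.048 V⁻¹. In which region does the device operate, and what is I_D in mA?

k_p = μ_pC_ox · (W/L) = 4.2 mA/V².
V_ov = V_SG − |V_th| = 1.96 − 0.57 = 1.39 V.
Since V_SD = 3.47 V ≥ V_ov = 1.39 V, the device is in saturation.
I_D = ½ k_p V_ov² (1 + λ V_SD) = 0.5 × 4.2 × 1.39² × (1 + 0.048 × 3.47) = 4.73 mA.

Saturation; I_D = 4.73 mA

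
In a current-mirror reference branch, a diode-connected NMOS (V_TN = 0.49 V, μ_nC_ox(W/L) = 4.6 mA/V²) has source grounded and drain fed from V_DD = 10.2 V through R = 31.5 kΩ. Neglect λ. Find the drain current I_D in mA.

With gate tied to drain, V_GS = V_DS ≥ V_GS − V_TN, so the device is in saturation.
KCL at the drain: ½ k_n (V_GS − V_TN)² = (V_DD − V_GS)/R.
Let x = V_GS − 0.49. Then 72.4 x² + x − 9.71 = 0, giving x = 0.359 V (positive root), so V_GS = 0.849 V.
I_D = (V_DD − V_GS)/R = (10.2 − 0.849) / 31.5 = 0.297 mA.

I_D = 0.297 mA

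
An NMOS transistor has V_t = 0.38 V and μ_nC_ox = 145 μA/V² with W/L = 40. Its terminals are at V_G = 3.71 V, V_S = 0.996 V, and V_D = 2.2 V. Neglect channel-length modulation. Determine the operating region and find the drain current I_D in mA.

Triode; I_D = 12.1 mA

V_GS = V_G − V_S = 3.71 − 0.996 = 2.71 V; V_DS = V_D − V_S = 2.2 − 0.996 = 1.2 V.
k_n = μ_nC_ox · (W/L) = 5.8 mA/V².
V_ov = V_GS − V_t = 2.71 − 0.38 = 2.33 V.
Since V_DS = 1.2 V < V_ov = 2.33 V, the device is in the triode region.
I_D = k_n [V_ov · V_DS − ½ V_DS²] = 5.8 × [2.33 × 1.2 − 0.5 × 1.2²] = 12.1 mA.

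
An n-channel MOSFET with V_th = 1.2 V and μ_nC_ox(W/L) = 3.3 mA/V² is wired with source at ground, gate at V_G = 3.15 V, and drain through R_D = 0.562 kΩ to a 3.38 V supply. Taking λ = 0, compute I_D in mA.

I_D = 4.43 mA

V_GS = V_G = 3.15 V, so V_ov = 3.15 − 1.2 = 1.95 V.
Assume saturation: I_D = ½ k_n V_ov² = 0.5 × 3.3 × 1.95² = 6.27 mA, giving V_DS = V_DD − I_D R_D = 3.38 − 6.27 × 0.562 = -0.146 V.
But -0.146 V < V_ov = 1.95 V, so the device is actually in triode.
In triode I_D = k_n[V_ov V_DS − ½ V_DS²] and I_D = (V_DD − V_DS)/R_D. Equating: 0.927 V_DS² − 4.616 V_DS + 3.38 = 0, giving V_DS = 0.892 V (the root below V_ov).
I_D = (3.38 − 0.892) / 0.562 = 4.43 mA.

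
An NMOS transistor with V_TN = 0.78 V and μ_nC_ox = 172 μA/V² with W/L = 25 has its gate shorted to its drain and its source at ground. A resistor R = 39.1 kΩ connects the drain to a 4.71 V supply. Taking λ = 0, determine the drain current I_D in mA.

With gate tied to drain, V_GS = V_DS ≥ V_GS − V_TN, so the device is in saturation.
k_n = μ_nC_ox · (W/L) = 4.3 mA/V².
KCL at the drain: ½ k_n (V_GS − V_TN)² = (V_DD − V_GS)/R.
Let x = V_GS − 0.78. Then 84.1 x² + x − 3.93 = 0, giving x = 0.21 V (positive root), so V_GS = 0.99 V.
I_D = (V_DD − V_GS)/R = (4.71 − 0.99) / 39.1 = 0.0951 mA.

I_D = 0.0951 mA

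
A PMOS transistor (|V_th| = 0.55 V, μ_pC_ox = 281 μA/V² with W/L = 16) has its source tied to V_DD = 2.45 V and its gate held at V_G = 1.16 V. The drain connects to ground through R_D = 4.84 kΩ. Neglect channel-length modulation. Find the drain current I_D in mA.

I_D = 0.473 mA

V_SG = V_DD − V_G = 2.45 − 1.16 = 1.29 V, so V_ov = 1.29 − 0.55 = 0.74 V.
k_p = μ_pC_ox · (W/L) = 4.496 mA/V².
Assume saturation: I_D = ½ k_p V_ov² = 0.5 × 4.496 × 0.74² = 1.23 mA, giving V_SD = V_DD − I_D R_D = 2.45 − 1.23 × 4.84 = -3.51 V.
But -3.51 V < V_ov = 0.74 V, so the device is actually in triode.
In triode I_D = k_p[V_ov V_SD − ½ V_SD²] and I_D = (V_DD − V_SD)/R_D. Equating: 10.9 V_SD² − 17.1 V_SD + 2.45 = 0, giving V_SD = 0.159 V (the root below V_ov).
I_D = (2.45 − 0.159) / 4.84 = 0.473 mA.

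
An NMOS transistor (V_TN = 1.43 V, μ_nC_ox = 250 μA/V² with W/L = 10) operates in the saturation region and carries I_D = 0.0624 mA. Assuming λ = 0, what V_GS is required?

V_GS = 1.65 V

k_n = μ_nC_ox · (W/L) = 2.5 mA/V².
In saturation I_D = ½ k_n (V_GS − V_TN)², so V_GS − V_TN = √(2 I_D / k_n) = √(2 × 0.0624 / 2.5) = 0.223 V.
V_GS = 1.43 + 0.223 = 1.65 V.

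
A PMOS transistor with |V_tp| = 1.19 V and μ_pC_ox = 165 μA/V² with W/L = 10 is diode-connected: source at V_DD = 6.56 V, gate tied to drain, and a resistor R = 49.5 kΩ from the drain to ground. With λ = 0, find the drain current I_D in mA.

With gate tied to drain, V_SG = V_SD ≥ V_SG − |V_tp|, so the device is in saturation.
k_p = μ_pC_ox · (W/L) = 1.65 mA/V².
KCL at the drain: ½ k_p (V_SG − |V_tp|)² = (V_DD − V_SG)/R.
Let x = V_SG − 1.19. Then 40.8 x² + x − 5.37 = 0, giving x = 0.351 V (positive root), so V_SG = 1.54 V.
I_D = (V_DD − V_SG)/R = (6.56 − 1.54) / 49.5 = 0.101 mA.

I_D = 0.101 mA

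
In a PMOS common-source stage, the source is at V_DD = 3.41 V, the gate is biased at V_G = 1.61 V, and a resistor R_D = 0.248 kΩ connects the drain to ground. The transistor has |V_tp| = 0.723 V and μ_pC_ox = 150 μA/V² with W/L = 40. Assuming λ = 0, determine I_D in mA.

V_SG = V_DD − V_G = 3.41 − 1.61 = 1.8 V, so V_ov = 1.8 − 0.723 = 1.08 V.
k_p = μ_pC_ox · (W/L) = 6 mA/V².
Assume saturation: I_D = ½ k_p V_ov² = 0.5 × 6 × 1.08² = 3.48 mA, giving V_SD = V_DD − I_D R_D = 3.41 − 3.48 × 0.248 = 2.55 V.
V_SD = 2.55 V ≥ V_ov = 1.08 V, confirming saturation.

I_D = 3.48 mA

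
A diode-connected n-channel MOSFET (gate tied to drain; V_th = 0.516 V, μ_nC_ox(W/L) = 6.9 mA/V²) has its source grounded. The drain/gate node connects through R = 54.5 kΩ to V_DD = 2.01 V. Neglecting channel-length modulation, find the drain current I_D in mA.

With gate tied to drain, V_GS = V_DS ≥ V_GS − V_th, so the device is in saturation.
KCL at the drain: ½ k_n (V_GS − V_th)² = (V_DD − V_GS)/R.
Let x = V_GS − 0.516. Then 188 x² + x − 1.494 = 0, giving x = 0.0865 V (positive root), so V_GS = 0.603 V.
I_D = (V_DD − V_GS)/R = (2.01 − 0.603) / 54.5 = 0.0258 mA.

I_D = 0.0258 mA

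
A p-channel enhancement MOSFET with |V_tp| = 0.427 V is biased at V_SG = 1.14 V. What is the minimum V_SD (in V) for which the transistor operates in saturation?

V_SD,sat = 0.713 V

The boundary between triode and saturation is V_SD = V_SG − |V_tp| = V_ov.
V_ov = 1.14 − 0.427 = 0.713 V.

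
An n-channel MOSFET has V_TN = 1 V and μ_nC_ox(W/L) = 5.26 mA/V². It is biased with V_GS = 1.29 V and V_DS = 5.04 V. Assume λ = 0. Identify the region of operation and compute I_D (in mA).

V_ov = V_GS − V_TN = 1.29 − 1 = 0.29 V.
Since V_DS = 5.04 V ≥ V_ov = 0.29 V, the device is in saturation.
I_D = ½ k_n V_ov² = 0.5 × 5.26 × 0.29² = 0.221 mA.

Saturation; I_D = 0.221 mA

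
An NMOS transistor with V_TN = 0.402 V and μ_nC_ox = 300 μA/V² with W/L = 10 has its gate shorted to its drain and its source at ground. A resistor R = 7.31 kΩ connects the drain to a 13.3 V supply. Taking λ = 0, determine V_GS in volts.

With gate tied to drain, V_GS = V_DS ≥ V_GS − V_TN, so the device is in saturation.
k_n = μ_nC_ox · (W/L) = 3 mA/V².
KCL at the drain: ½ k_n (V_GS − V_TN)² = (V_DD − V_GS)/R.
Let x = V_GS − 0.402. Then 11 x² + x − 12.9 = 0, giving x = 1.04 V (positive root), so V_GS = 1.44 V.
I_D = (V_DD − V_GS)/R = (13.3 − 1.44) / 7.31 = 1.62 mA.

V_GS = 1.44 V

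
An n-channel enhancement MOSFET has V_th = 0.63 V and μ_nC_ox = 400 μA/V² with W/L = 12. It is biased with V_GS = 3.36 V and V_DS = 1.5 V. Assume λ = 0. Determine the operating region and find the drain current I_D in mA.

Triode; I_D = 14.3 mA

k_n = μ_nC_ox · (W/L) = 4.8 mA/V².
V_ov = V_GS − V_th = 3.36 − 0.63 = 2.73 V.
Since V_DS = 1.5 V < V_ov = 2.73 V, the device is in the triode region.
I_D = k_n [V_ov · V_DS − ½ V_DS²] = 4.8 × [2.73 × 1.5 − 0.5 × 1.5²] = 14.3 mA.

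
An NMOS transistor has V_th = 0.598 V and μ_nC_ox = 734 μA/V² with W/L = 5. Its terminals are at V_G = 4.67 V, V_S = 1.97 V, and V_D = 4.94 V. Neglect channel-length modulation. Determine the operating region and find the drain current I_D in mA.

Saturation; I_D = 8.11 mA

V_GS = V_G − V_S = 4.67 − 1.97 = 2.7 V; V_DS = V_D − V_S = 4.94 − 1.97 = 2.97 V.
k_n = μ_nC_ox · (W/L) = 3.67 mA/V².
V_ov = V_GS − V_th = 2.7 − 0.598 = 2.1 V.
Since V_DS = 2.97 V ≥ V_ov = 2.1 V, the device is in saturation.
I_D = ½ k_n V_ov² = 0.5 × 3.67 × 2.1² = 8.11 mA.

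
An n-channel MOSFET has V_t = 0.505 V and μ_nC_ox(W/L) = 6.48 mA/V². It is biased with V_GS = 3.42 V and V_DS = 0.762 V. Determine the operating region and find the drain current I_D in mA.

Triode; I_D = 12.5 mA

V_ov = V_GS − V_t = 3.42 − 0.505 = 2.92 V.
Since V_DS = 0.762 V < V_ov = 2.92 V, the device is in the triode region.
I_D = k_n [V_ov · V_DS − ½ V_DS²] = 6.48 × [2.92 × 0.762 − 0.5 × 0.762²] = 12.5 mA.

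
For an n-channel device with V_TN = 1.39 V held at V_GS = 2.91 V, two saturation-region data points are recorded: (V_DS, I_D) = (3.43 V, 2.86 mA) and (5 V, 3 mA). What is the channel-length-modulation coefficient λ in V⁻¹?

With V_GS fixed, I_D ∝ (1 + λ V_DS) in saturation, so I_D2/I_D1 = (1 + λ V_DS2)/(1 + λ V_DS1).
3/2.86 = 1.049 = (1 + 5 λ)/(1 + 3.43 λ).
Solving: λ (I_D1 V_DS2 − I_D2 V_DS1) = I_D2 − I_D1, so λ = (3 − 2.86) / (2.86 × 5 − 3 × 3.43) = 0.14 / 4.01 = 0.0349 V⁻¹.

λ = 0.0349 V⁻¹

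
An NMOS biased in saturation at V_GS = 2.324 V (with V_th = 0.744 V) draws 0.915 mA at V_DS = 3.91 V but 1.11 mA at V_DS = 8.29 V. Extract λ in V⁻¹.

With V_GS fixed, I_D ∝ (1 + λ V_DS) in saturation, so I_D2/I_D1 = (1 + λ V_DS2)/(1 + λ V_DS1).
1.11/0.915 = 1.213 = (1 + 8.29 λ)/(1 + 3.91 λ).
Solving: λ (I_D1 V_DS2 − I_D2 V_DS1) = I_D2 − I_D1, so λ = (1.11 − 0.915) / (0.915 × 8.29 − 1.11 × 3.91) = 0.195 / 3.25 = 0.0601 V⁻¹.

λ = 0.0601 V⁻¹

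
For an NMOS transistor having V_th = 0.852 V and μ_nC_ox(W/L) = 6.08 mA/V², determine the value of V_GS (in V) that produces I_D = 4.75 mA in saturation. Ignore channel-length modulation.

In saturation I_D = ½ k_n (V_GS − V_th)², so V_GS − V_th = √(2 I_D / k_n) = √(2 × 4.75 / 6.08) = 1.25 V.
V_GS = 0.852 + 1.25 = 2.1 V.

V_GS = 2.10 V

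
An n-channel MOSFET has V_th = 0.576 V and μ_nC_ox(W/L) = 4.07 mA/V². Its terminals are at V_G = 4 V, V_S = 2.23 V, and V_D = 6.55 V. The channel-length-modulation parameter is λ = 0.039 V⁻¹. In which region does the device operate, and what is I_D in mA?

Saturation; I_D = 3.39 mA

V_GS = V_G − V_S = 4 − 2.23 = 1.77 V; V_DS = V_D − V_S = 6.55 − 2.23 = 4.32 V.
V_ov = V_GS − V_th = 1.77 − 0.576 = 1.19 V.
Since V_DS = 4.32 V ≥ V_ov = 1.19 V, the device is in saturation.
I_D = ½ k_n V_ov² (1 + λ V_DS) = 0.5 × 4.07 × 1.19² × (1 + 0.039 × 4.32) = 3.39 mA.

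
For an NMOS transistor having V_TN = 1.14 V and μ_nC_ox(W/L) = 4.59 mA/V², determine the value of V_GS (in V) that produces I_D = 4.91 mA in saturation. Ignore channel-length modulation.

In saturation I_D = ½ k_n (V_GS − V_TN)², so V_GS − V_TN = √(2 I_D / k_n) = √(2 × 4.91 / 4.59) = 1.46 V.
V_GS = 1.14 + 1.46 = 2.6 V.

V_GS = 2.60 V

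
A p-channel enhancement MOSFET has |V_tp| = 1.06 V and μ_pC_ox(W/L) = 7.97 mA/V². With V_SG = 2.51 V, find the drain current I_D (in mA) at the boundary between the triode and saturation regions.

At the boundary V_SD = V_ov = V_SG − |V_tp| = 2.51 − 1.06 = 1.45 V.
I_D = ½ k_p V_ov² = 0.5 × 7.97 × 1.45² = 8.38 mA.

I_D = 8.38 mA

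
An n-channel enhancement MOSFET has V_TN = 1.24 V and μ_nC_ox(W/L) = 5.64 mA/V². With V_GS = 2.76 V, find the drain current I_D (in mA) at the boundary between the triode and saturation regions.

I_D = 6.52 mA

At the boundary V_DS = V_ov = V_GS − V_TN = 2.76 − 1.24 = 1.52 V.
I_D = ½ k_n V_ov² = 0.5 × 5.64 × 1.52² = 6.52 mA.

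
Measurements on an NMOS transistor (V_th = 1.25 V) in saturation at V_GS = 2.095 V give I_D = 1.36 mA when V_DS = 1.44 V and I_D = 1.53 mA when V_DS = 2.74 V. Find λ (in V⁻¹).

With V_GS fixed, I_D ∝ (1 + λ V_DS) in saturation, so I_D2/I_D1 = (1 + λ V_DS2)/(1 + λ V_DS1).
1.53/1.36 = 1.125 = (1 + 2.74 λ)/(1 + 1.44 λ).
Solving: λ (I_D1 V_DS2 − I_D2 V_DS1) = I_D2 − I_D1, so λ = (1.53 − 1.36) / (1.36 × 2.74 − 1.53 × 1.44) = 0.17 / 1.52 = 0.112 V⁻¹.

λ = 0.112 V⁻¹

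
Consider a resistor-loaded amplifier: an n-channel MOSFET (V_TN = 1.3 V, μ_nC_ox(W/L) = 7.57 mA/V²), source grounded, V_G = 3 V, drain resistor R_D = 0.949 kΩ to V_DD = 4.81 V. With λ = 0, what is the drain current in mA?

V_GS = V_G = 3 V, so V_ov = 3 − 1.3 = 1.7 V.
Assume saturation: I_D = ½ k_n V_ov² = 0.5 × 7.57 × 1.7² = 10.9 mA, giving V_DS = V_DD − I_D R_D = 4.81 − 10.9 × 0.949 = -5.57 V.
But -5.57 V < V_ov = 1.7 V, so the device is actually in triode.
In triode I_D = k_n[V_ov V_DS − ½ V_DS²] and I_D = (V_DD − V_DS)/R_D. Equating: 3.59 V_DS² − 13.21 V_DS + 4.81 = 0, giving V_DS = 0.41 V (the root below V_ov).
I_D = (4.81 − 0.41) / 0.949 = 4.64 mA.

I_D = 4.64 mA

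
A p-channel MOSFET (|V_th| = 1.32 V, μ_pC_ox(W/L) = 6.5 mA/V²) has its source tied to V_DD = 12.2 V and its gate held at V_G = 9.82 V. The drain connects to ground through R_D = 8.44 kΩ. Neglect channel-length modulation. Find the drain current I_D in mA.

I_D = 1.42 mA

V_SG = V_DD − V_G = 12.2 − 9.82 = 2.38 V, so V_ov = 2.38 − 1.32 = 1.06 V.
Assume saturation: I_D = ½ k_p V_ov² = 0.5 × 6.5 × 1.06² = 3.65 mA, giving V_SD = V_DD − I_D R_D = 12.2 − 3.65 × 8.44 = -18.6 V.
But -18.6 V < V_ov = 1.06 V, so the device is actually in triode.
In triode I_D = k_p[V_ov V_SD − ½ V_SD²] and I_D = (V_DD − V_SD)/R_D. Equating: 27.4 V_SD² − 59.15 V_SD + 12.2 = 0, giving V_SD = 0.231 V (the root below V_ov).
I_D = (12.2 − 0.231) / 8.44 = 1.42 mA.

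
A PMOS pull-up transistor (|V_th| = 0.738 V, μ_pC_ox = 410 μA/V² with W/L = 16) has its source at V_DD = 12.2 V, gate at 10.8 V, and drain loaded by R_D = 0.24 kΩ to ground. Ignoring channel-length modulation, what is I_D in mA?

I_D = 1.44 mA

V_SG = V_DD − V_G = 12.2 − 10.8 = 1.4 V, so V_ov = 1.4 − 0.738 = 0.662 V.
k_p = μ_pC_ox · (W/L) = 6.56 mA/V².
Assume saturation: I_D = ½ k_p V_ov² = 0.5 × 6.56 × 0.662² = 1.44 mA, giving V_SD = V_DD − I_D R_D = 12.2 − 1.44 × 0.24 = 11.9 V.
V_SD = 11.9 V ≥ V_ov = 0.662 V, confirming saturation.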